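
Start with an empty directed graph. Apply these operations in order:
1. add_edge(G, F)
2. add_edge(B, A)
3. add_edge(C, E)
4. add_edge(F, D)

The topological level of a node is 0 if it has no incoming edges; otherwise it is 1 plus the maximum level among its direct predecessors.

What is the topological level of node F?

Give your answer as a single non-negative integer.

Answer: 1

Derivation:
Op 1: add_edge(G, F). Edges now: 1
Op 2: add_edge(B, A). Edges now: 2
Op 3: add_edge(C, E). Edges now: 3
Op 4: add_edge(F, D). Edges now: 4
Compute levels (Kahn BFS):
  sources (in-degree 0): B, C, G
  process B: level=0
    B->A: in-degree(A)=0, level(A)=1, enqueue
  process C: level=0
    C->E: in-degree(E)=0, level(E)=1, enqueue
  process G: level=0
    G->F: in-degree(F)=0, level(F)=1, enqueue
  process A: level=1
  process E: level=1
  process F: level=1
    F->D: in-degree(D)=0, level(D)=2, enqueue
  process D: level=2
All levels: A:1, B:0, C:0, D:2, E:1, F:1, G:0
level(F) = 1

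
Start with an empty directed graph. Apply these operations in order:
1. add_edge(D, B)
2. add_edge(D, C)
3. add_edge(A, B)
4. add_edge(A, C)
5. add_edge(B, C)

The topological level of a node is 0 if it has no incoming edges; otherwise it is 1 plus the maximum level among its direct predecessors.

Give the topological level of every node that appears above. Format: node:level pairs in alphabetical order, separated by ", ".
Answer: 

Answer: A:0, B:1, C:2, D:0

Derivation:
Op 1: add_edge(D, B). Edges now: 1
Op 2: add_edge(D, C). Edges now: 2
Op 3: add_edge(A, B). Edges now: 3
Op 4: add_edge(A, C). Edges now: 4
Op 5: add_edge(B, C). Edges now: 5
Compute levels (Kahn BFS):
  sources (in-degree 0): A, D
  process A: level=0
    A->B: in-degree(B)=1, level(B)>=1
    A->C: in-degree(C)=2, level(C)>=1
  process D: level=0
    D->B: in-degree(B)=0, level(B)=1, enqueue
    D->C: in-degree(C)=1, level(C)>=1
  process B: level=1
    B->C: in-degree(C)=0, level(C)=2, enqueue
  process C: level=2
All levels: A:0, B:1, C:2, D:0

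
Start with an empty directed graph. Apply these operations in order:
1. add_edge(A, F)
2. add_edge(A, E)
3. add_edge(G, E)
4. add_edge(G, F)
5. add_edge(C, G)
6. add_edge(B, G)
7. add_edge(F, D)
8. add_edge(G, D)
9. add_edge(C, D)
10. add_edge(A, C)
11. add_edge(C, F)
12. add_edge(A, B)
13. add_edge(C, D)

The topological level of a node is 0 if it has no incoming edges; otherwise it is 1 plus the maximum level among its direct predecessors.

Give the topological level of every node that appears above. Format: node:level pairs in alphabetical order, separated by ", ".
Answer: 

Answer: A:0, B:1, C:1, D:4, E:3, F:3, G:2

Derivation:
Op 1: add_edge(A, F). Edges now: 1
Op 2: add_edge(A, E). Edges now: 2
Op 3: add_edge(G, E). Edges now: 3
Op 4: add_edge(G, F). Edges now: 4
Op 5: add_edge(C, G). Edges now: 5
Op 6: add_edge(B, G). Edges now: 6
Op 7: add_edge(F, D). Edges now: 7
Op 8: add_edge(G, D). Edges now: 8
Op 9: add_edge(C, D). Edges now: 9
Op 10: add_edge(A, C). Edges now: 10
Op 11: add_edge(C, F). Edges now: 11
Op 12: add_edge(A, B). Edges now: 12
Op 13: add_edge(C, D) (duplicate, no change). Edges now: 12
Compute levels (Kahn BFS):
  sources (in-degree 0): A
  process A: level=0
    A->B: in-degree(B)=0, level(B)=1, enqueue
    A->C: in-degree(C)=0, level(C)=1, enqueue
    A->E: in-degree(E)=1, level(E)>=1
    A->F: in-degree(F)=2, level(F)>=1
  process B: level=1
    B->G: in-degree(G)=1, level(G)>=2
  process C: level=1
    C->D: in-degree(D)=2, level(D)>=2
    C->F: in-degree(F)=1, level(F)>=2
    C->G: in-degree(G)=0, level(G)=2, enqueue
  process G: level=2
    G->D: in-degree(D)=1, level(D)>=3
    G->E: in-degree(E)=0, level(E)=3, enqueue
    G->F: in-degree(F)=0, level(F)=3, enqueue
  process E: level=3
  process F: level=3
    F->D: in-degree(D)=0, level(D)=4, enqueue
  process D: level=4
All levels: A:0, B:1, C:1, D:4, E:3, F:3, G:2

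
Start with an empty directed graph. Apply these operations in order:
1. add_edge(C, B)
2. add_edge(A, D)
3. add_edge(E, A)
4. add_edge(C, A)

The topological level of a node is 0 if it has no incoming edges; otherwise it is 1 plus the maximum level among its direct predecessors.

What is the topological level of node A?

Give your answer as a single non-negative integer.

Answer: 1

Derivation:
Op 1: add_edge(C, B). Edges now: 1
Op 2: add_edge(A, D). Edges now: 2
Op 3: add_edge(E, A). Edges now: 3
Op 4: add_edge(C, A). Edges now: 4
Compute levels (Kahn BFS):
  sources (in-degree 0): C, E
  process C: level=0
    C->A: in-degree(A)=1, level(A)>=1
    C->B: in-degree(B)=0, level(B)=1, enqueue
  process E: level=0
    E->A: in-degree(A)=0, level(A)=1, enqueue
  process B: level=1
  process A: level=1
    A->D: in-degree(D)=0, level(D)=2, enqueue
  process D: level=2
All levels: A:1, B:1, C:0, D:2, E:0
level(A) = 1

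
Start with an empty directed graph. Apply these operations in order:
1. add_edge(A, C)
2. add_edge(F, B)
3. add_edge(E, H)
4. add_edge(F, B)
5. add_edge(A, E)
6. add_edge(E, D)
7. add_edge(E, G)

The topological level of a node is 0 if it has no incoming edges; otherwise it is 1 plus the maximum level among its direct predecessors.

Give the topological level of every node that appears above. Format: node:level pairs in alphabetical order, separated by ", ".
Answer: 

Op 1: add_edge(A, C). Edges now: 1
Op 2: add_edge(F, B). Edges now: 2
Op 3: add_edge(E, H). Edges now: 3
Op 4: add_edge(F, B) (duplicate, no change). Edges now: 3
Op 5: add_edge(A, E). Edges now: 4
Op 6: add_edge(E, D). Edges now: 5
Op 7: add_edge(E, G). Edges now: 6
Compute levels (Kahn BFS):
  sources (in-degree 0): A, F
  process A: level=0
    A->C: in-degree(C)=0, level(C)=1, enqueue
    A->E: in-degree(E)=0, level(E)=1, enqueue
  process F: level=0
    F->B: in-degree(B)=0, level(B)=1, enqueue
  process C: level=1
  process E: level=1
    E->D: in-degree(D)=0, level(D)=2, enqueue
    E->G: in-degree(G)=0, level(G)=2, enqueue
    E->H: in-degree(H)=0, level(H)=2, enqueue
  process B: level=1
  process D: level=2
  process G: level=2
  process H: level=2
All levels: A:0, B:1, C:1, D:2, E:1, F:0, G:2, H:2

Answer: A:0, B:1, C:1, D:2, E:1, F:0, G:2, H:2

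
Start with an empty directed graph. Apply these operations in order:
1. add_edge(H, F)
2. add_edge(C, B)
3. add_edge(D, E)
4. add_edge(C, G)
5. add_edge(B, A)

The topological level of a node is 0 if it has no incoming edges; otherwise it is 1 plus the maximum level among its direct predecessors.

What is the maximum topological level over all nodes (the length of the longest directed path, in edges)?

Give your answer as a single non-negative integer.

Answer: 2

Derivation:
Op 1: add_edge(H, F). Edges now: 1
Op 2: add_edge(C, B). Edges now: 2
Op 3: add_edge(D, E). Edges now: 3
Op 4: add_edge(C, G). Edges now: 4
Op 5: add_edge(B, A). Edges now: 5
Compute levels (Kahn BFS):
  sources (in-degree 0): C, D, H
  process C: level=0
    C->B: in-degree(B)=0, level(B)=1, enqueue
    C->G: in-degree(G)=0, level(G)=1, enqueue
  process D: level=0
    D->E: in-degree(E)=0, level(E)=1, enqueue
  process H: level=0
    H->F: in-degree(F)=0, level(F)=1, enqueue
  process B: level=1
    B->A: in-degree(A)=0, level(A)=2, enqueue
  process G: level=1
  process E: level=1
  process F: level=1
  process A: level=2
All levels: A:2, B:1, C:0, D:0, E:1, F:1, G:1, H:0
max level = 2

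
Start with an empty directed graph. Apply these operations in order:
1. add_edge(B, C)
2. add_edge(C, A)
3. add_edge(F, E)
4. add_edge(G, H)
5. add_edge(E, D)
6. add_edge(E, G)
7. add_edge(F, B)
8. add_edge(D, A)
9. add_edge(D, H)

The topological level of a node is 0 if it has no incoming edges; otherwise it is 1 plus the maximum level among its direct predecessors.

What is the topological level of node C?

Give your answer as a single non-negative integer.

Op 1: add_edge(B, C). Edges now: 1
Op 2: add_edge(C, A). Edges now: 2
Op 3: add_edge(F, E). Edges now: 3
Op 4: add_edge(G, H). Edges now: 4
Op 5: add_edge(E, D). Edges now: 5
Op 6: add_edge(E, G). Edges now: 6
Op 7: add_edge(F, B). Edges now: 7
Op 8: add_edge(D, A). Edges now: 8
Op 9: add_edge(D, H). Edges now: 9
Compute levels (Kahn BFS):
  sources (in-degree 0): F
  process F: level=0
    F->B: in-degree(B)=0, level(B)=1, enqueue
    F->E: in-degree(E)=0, level(E)=1, enqueue
  process B: level=1
    B->C: in-degree(C)=0, level(C)=2, enqueue
  process E: level=1
    E->D: in-degree(D)=0, level(D)=2, enqueue
    E->G: in-degree(G)=0, level(G)=2, enqueue
  process C: level=2
    C->A: in-degree(A)=1, level(A)>=3
  process D: level=2
    D->A: in-degree(A)=0, level(A)=3, enqueue
    D->H: in-degree(H)=1, level(H)>=3
  process G: level=2
    G->H: in-degree(H)=0, level(H)=3, enqueue
  process A: level=3
  process H: level=3
All levels: A:3, B:1, C:2, D:2, E:1, F:0, G:2, H:3
level(C) = 2

Answer: 2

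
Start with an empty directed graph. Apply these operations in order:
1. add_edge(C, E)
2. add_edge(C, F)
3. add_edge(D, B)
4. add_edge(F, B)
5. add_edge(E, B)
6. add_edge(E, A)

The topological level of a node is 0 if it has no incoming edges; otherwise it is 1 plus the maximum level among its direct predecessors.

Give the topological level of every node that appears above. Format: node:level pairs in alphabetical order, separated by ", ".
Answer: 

Answer: A:2, B:2, C:0, D:0, E:1, F:1

Derivation:
Op 1: add_edge(C, E). Edges now: 1
Op 2: add_edge(C, F). Edges now: 2
Op 3: add_edge(D, B). Edges now: 3
Op 4: add_edge(F, B). Edges now: 4
Op 5: add_edge(E, B). Edges now: 5
Op 6: add_edge(E, A). Edges now: 6
Compute levels (Kahn BFS):
  sources (in-degree 0): C, D
  process C: level=0
    C->E: in-degree(E)=0, level(E)=1, enqueue
    C->F: in-degree(F)=0, level(F)=1, enqueue
  process D: level=0
    D->B: in-degree(B)=2, level(B)>=1
  process E: level=1
    E->A: in-degree(A)=0, level(A)=2, enqueue
    E->B: in-degree(B)=1, level(B)>=2
  process F: level=1
    F->B: in-degree(B)=0, level(B)=2, enqueue
  process A: level=2
  process B: level=2
All levels: A:2, B:2, C:0, D:0, E:1, F:1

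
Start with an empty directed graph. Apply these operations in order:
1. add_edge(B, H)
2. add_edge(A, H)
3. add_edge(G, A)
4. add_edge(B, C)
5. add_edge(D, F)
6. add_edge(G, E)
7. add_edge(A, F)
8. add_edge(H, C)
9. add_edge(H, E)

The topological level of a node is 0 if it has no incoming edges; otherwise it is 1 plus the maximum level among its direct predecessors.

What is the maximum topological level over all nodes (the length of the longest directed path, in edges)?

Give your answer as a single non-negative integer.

Answer: 3

Derivation:
Op 1: add_edge(B, H). Edges now: 1
Op 2: add_edge(A, H). Edges now: 2
Op 3: add_edge(G, A). Edges now: 3
Op 4: add_edge(B, C). Edges now: 4
Op 5: add_edge(D, F). Edges now: 5
Op 6: add_edge(G, E). Edges now: 6
Op 7: add_edge(A, F). Edges now: 7
Op 8: add_edge(H, C). Edges now: 8
Op 9: add_edge(H, E). Edges now: 9
Compute levels (Kahn BFS):
  sources (in-degree 0): B, D, G
  process B: level=0
    B->C: in-degree(C)=1, level(C)>=1
    B->H: in-degree(H)=1, level(H)>=1
  process D: level=0
    D->F: in-degree(F)=1, level(F)>=1
  process G: level=0
    G->A: in-degree(A)=0, level(A)=1, enqueue
    G->E: in-degree(E)=1, level(E)>=1
  process A: level=1
    A->F: in-degree(F)=0, level(F)=2, enqueue
    A->H: in-degree(H)=0, level(H)=2, enqueue
  process F: level=2
  process H: level=2
    H->C: in-degree(C)=0, level(C)=3, enqueue
    H->E: in-degree(E)=0, level(E)=3, enqueue
  process C: level=3
  process E: level=3
All levels: A:1, B:0, C:3, D:0, E:3, F:2, G:0, H:2
max level = 3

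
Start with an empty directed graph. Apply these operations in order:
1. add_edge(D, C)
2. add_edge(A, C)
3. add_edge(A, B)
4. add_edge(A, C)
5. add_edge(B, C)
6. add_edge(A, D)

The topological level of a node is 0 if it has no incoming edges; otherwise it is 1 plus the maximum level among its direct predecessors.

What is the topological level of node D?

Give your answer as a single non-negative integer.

Op 1: add_edge(D, C). Edges now: 1
Op 2: add_edge(A, C). Edges now: 2
Op 3: add_edge(A, B). Edges now: 3
Op 4: add_edge(A, C) (duplicate, no change). Edges now: 3
Op 5: add_edge(B, C). Edges now: 4
Op 6: add_edge(A, D). Edges now: 5
Compute levels (Kahn BFS):
  sources (in-degree 0): A
  process A: level=0
    A->B: in-degree(B)=0, level(B)=1, enqueue
    A->C: in-degree(C)=2, level(C)>=1
    A->D: in-degree(D)=0, level(D)=1, enqueue
  process B: level=1
    B->C: in-degree(C)=1, level(C)>=2
  process D: level=1
    D->C: in-degree(C)=0, level(C)=2, enqueue
  process C: level=2
All levels: A:0, B:1, C:2, D:1
level(D) = 1

Answer: 1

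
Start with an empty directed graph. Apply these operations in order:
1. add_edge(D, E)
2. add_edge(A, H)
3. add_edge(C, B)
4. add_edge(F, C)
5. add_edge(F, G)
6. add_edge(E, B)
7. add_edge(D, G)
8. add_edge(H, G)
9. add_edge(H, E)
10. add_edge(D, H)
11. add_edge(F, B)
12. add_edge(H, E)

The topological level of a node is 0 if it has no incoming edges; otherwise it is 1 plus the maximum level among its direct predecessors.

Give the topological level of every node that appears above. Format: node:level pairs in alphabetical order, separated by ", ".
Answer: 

Op 1: add_edge(D, E). Edges now: 1
Op 2: add_edge(A, H). Edges now: 2
Op 3: add_edge(C, B). Edges now: 3
Op 4: add_edge(F, C). Edges now: 4
Op 5: add_edge(F, G). Edges now: 5
Op 6: add_edge(E, B). Edges now: 6
Op 7: add_edge(D, G). Edges now: 7
Op 8: add_edge(H, G). Edges now: 8
Op 9: add_edge(H, E). Edges now: 9
Op 10: add_edge(D, H). Edges now: 10
Op 11: add_edge(F, B). Edges now: 11
Op 12: add_edge(H, E) (duplicate, no change). Edges now: 11
Compute levels (Kahn BFS):
  sources (in-degree 0): A, D, F
  process A: level=0
    A->H: in-degree(H)=1, level(H)>=1
  process D: level=0
    D->E: in-degree(E)=1, level(E)>=1
    D->G: in-degree(G)=2, level(G)>=1
    D->H: in-degree(H)=0, level(H)=1, enqueue
  process F: level=0
    F->B: in-degree(B)=2, level(B)>=1
    F->C: in-degree(C)=0, level(C)=1, enqueue
    F->G: in-degree(G)=1, level(G)>=1
  process H: level=1
    H->E: in-degree(E)=0, level(E)=2, enqueue
    H->G: in-degree(G)=0, level(G)=2, enqueue
  process C: level=1
    C->B: in-degree(B)=1, level(B)>=2
  process E: level=2
    E->B: in-degree(B)=0, level(B)=3, enqueue
  process G: level=2
  process B: level=3
All levels: A:0, B:3, C:1, D:0, E:2, F:0, G:2, H:1

Answer: A:0, B:3, C:1, D:0, E:2, F:0, G:2, H:1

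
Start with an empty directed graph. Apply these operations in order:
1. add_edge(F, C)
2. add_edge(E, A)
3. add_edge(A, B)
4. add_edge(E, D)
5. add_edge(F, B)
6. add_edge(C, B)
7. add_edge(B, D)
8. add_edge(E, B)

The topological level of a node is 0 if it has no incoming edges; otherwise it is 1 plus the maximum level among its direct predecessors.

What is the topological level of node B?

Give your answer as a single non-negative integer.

Answer: 2

Derivation:
Op 1: add_edge(F, C). Edges now: 1
Op 2: add_edge(E, A). Edges now: 2
Op 3: add_edge(A, B). Edges now: 3
Op 4: add_edge(E, D). Edges now: 4
Op 5: add_edge(F, B). Edges now: 5
Op 6: add_edge(C, B). Edges now: 6
Op 7: add_edge(B, D). Edges now: 7
Op 8: add_edge(E, B). Edges now: 8
Compute levels (Kahn BFS):
  sources (in-degree 0): E, F
  process E: level=0
    E->A: in-degree(A)=0, level(A)=1, enqueue
    E->B: in-degree(B)=3, level(B)>=1
    E->D: in-degree(D)=1, level(D)>=1
  process F: level=0
    F->B: in-degree(B)=2, level(B)>=1
    F->C: in-degree(C)=0, level(C)=1, enqueue
  process A: level=1
    A->B: in-degree(B)=1, level(B)>=2
  process C: level=1
    C->B: in-degree(B)=0, level(B)=2, enqueue
  process B: level=2
    B->D: in-degree(D)=0, level(D)=3, enqueue
  process D: level=3
All levels: A:1, B:2, C:1, D:3, E:0, F:0
level(B) = 2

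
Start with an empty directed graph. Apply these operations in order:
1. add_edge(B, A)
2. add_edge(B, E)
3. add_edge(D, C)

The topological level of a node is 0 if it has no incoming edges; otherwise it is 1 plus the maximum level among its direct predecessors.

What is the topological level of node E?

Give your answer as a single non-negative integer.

Answer: 1

Derivation:
Op 1: add_edge(B, A). Edges now: 1
Op 2: add_edge(B, E). Edges now: 2
Op 3: add_edge(D, C). Edges now: 3
Compute levels (Kahn BFS):
  sources (in-degree 0): B, D
  process B: level=0
    B->A: in-degree(A)=0, level(A)=1, enqueue
    B->E: in-degree(E)=0, level(E)=1, enqueue
  process D: level=0
    D->C: in-degree(C)=0, level(C)=1, enqueue
  process A: level=1
  process E: level=1
  process C: level=1
All levels: A:1, B:0, C:1, D:0, E:1
level(E) = 1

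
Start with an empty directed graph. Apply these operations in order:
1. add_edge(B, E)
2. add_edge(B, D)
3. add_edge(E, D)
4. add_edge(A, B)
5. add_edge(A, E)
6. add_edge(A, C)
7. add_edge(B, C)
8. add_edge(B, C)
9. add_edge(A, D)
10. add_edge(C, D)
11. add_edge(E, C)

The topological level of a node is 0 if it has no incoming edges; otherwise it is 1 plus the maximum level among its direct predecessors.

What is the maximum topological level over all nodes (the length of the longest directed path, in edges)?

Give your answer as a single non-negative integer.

Op 1: add_edge(B, E). Edges now: 1
Op 2: add_edge(B, D). Edges now: 2
Op 3: add_edge(E, D). Edges now: 3
Op 4: add_edge(A, B). Edges now: 4
Op 5: add_edge(A, E). Edges now: 5
Op 6: add_edge(A, C). Edges now: 6
Op 7: add_edge(B, C). Edges now: 7
Op 8: add_edge(B, C) (duplicate, no change). Edges now: 7
Op 9: add_edge(A, D). Edges now: 8
Op 10: add_edge(C, D). Edges now: 9
Op 11: add_edge(E, C). Edges now: 10
Compute levels (Kahn BFS):
  sources (in-degree 0): A
  process A: level=0
    A->B: in-degree(B)=0, level(B)=1, enqueue
    A->C: in-degree(C)=2, level(C)>=1
    A->D: in-degree(D)=3, level(D)>=1
    A->E: in-degree(E)=1, level(E)>=1
  process B: level=1
    B->C: in-degree(C)=1, level(C)>=2
    B->D: in-degree(D)=2, level(D)>=2
    B->E: in-degree(E)=0, level(E)=2, enqueue
  process E: level=2
    E->C: in-degree(C)=0, level(C)=3, enqueue
    E->D: in-degree(D)=1, level(D)>=3
  process C: level=3
    C->D: in-degree(D)=0, level(D)=4, enqueue
  process D: level=4
All levels: A:0, B:1, C:3, D:4, E:2
max level = 4

Answer: 4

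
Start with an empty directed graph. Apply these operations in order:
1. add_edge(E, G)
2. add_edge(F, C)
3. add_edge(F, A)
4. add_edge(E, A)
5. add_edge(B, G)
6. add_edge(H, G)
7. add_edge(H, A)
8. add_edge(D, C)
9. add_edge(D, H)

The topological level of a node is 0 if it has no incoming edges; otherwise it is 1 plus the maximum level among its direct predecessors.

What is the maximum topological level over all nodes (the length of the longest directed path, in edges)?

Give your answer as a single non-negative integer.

Op 1: add_edge(E, G). Edges now: 1
Op 2: add_edge(F, C). Edges now: 2
Op 3: add_edge(F, A). Edges now: 3
Op 4: add_edge(E, A). Edges now: 4
Op 5: add_edge(B, G). Edges now: 5
Op 6: add_edge(H, G). Edges now: 6
Op 7: add_edge(H, A). Edges now: 7
Op 8: add_edge(D, C). Edges now: 8
Op 9: add_edge(D, H). Edges now: 9
Compute levels (Kahn BFS):
  sources (in-degree 0): B, D, E, F
  process B: level=0
    B->G: in-degree(G)=2, level(G)>=1
  process D: level=0
    D->C: in-degree(C)=1, level(C)>=1
    D->H: in-degree(H)=0, level(H)=1, enqueue
  process E: level=0
    E->A: in-degree(A)=2, level(A)>=1
    E->G: in-degree(G)=1, level(G)>=1
  process F: level=0
    F->A: in-degree(A)=1, level(A)>=1
    F->C: in-degree(C)=0, level(C)=1, enqueue
  process H: level=1
    H->A: in-degree(A)=0, level(A)=2, enqueue
    H->G: in-degree(G)=0, level(G)=2, enqueue
  process C: level=1
  process A: level=2
  process G: level=2
All levels: A:2, B:0, C:1, D:0, E:0, F:0, G:2, H:1
max level = 2

Answer: 2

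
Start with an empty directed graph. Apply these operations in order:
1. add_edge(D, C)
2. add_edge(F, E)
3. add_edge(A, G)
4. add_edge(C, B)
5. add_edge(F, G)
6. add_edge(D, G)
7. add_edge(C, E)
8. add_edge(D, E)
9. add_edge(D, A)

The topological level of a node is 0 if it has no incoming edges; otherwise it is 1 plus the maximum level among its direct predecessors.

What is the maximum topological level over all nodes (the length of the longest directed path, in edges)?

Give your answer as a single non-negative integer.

Op 1: add_edge(D, C). Edges now: 1
Op 2: add_edge(F, E). Edges now: 2
Op 3: add_edge(A, G). Edges now: 3
Op 4: add_edge(C, B). Edges now: 4
Op 5: add_edge(F, G). Edges now: 5
Op 6: add_edge(D, G). Edges now: 6
Op 7: add_edge(C, E). Edges now: 7
Op 8: add_edge(D, E). Edges now: 8
Op 9: add_edge(D, A). Edges now: 9
Compute levels (Kahn BFS):
  sources (in-degree 0): D, F
  process D: level=0
    D->A: in-degree(A)=0, level(A)=1, enqueue
    D->C: in-degree(C)=0, level(C)=1, enqueue
    D->E: in-degree(E)=2, level(E)>=1
    D->G: in-degree(G)=2, level(G)>=1
  process F: level=0
    F->E: in-degree(E)=1, level(E)>=1
    F->G: in-degree(G)=1, level(G)>=1
  process A: level=1
    A->G: in-degree(G)=0, level(G)=2, enqueue
  process C: level=1
    C->B: in-degree(B)=0, level(B)=2, enqueue
    C->E: in-degree(E)=0, level(E)=2, enqueue
  process G: level=2
  process B: level=2
  process E: level=2
All levels: A:1, B:2, C:1, D:0, E:2, F:0, G:2
max level = 2

Answer: 2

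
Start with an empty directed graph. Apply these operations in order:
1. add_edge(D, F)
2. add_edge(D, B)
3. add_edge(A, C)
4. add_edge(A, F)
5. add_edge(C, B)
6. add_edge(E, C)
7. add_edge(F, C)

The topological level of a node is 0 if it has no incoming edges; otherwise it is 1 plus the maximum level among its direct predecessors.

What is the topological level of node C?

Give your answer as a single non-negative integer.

Answer: 2

Derivation:
Op 1: add_edge(D, F). Edges now: 1
Op 2: add_edge(D, B). Edges now: 2
Op 3: add_edge(A, C). Edges now: 3
Op 4: add_edge(A, F). Edges now: 4
Op 5: add_edge(C, B). Edges now: 5
Op 6: add_edge(E, C). Edges now: 6
Op 7: add_edge(F, C). Edges now: 7
Compute levels (Kahn BFS):
  sources (in-degree 0): A, D, E
  process A: level=0
    A->C: in-degree(C)=2, level(C)>=1
    A->F: in-degree(F)=1, level(F)>=1
  process D: level=0
    D->B: in-degree(B)=1, level(B)>=1
    D->F: in-degree(F)=0, level(F)=1, enqueue
  process E: level=0
    E->C: in-degree(C)=1, level(C)>=1
  process F: level=1
    F->C: in-degree(C)=0, level(C)=2, enqueue
  process C: level=2
    C->B: in-degree(B)=0, level(B)=3, enqueue
  process B: level=3
All levels: A:0, B:3, C:2, D:0, E:0, F:1
level(C) = 2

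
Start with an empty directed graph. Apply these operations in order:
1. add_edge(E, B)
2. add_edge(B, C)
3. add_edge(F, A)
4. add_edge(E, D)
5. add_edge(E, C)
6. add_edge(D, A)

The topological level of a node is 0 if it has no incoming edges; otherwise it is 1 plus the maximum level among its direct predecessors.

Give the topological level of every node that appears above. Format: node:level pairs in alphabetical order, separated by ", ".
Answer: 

Answer: A:2, B:1, C:2, D:1, E:0, F:0

Derivation:
Op 1: add_edge(E, B). Edges now: 1
Op 2: add_edge(B, C). Edges now: 2
Op 3: add_edge(F, A). Edges now: 3
Op 4: add_edge(E, D). Edges now: 4
Op 5: add_edge(E, C). Edges now: 5
Op 6: add_edge(D, A). Edges now: 6
Compute levels (Kahn BFS):
  sources (in-degree 0): E, F
  process E: level=0
    E->B: in-degree(B)=0, level(B)=1, enqueue
    E->C: in-degree(C)=1, level(C)>=1
    E->D: in-degree(D)=0, level(D)=1, enqueue
  process F: level=0
    F->A: in-degree(A)=1, level(A)>=1
  process B: level=1
    B->C: in-degree(C)=0, level(C)=2, enqueue
  process D: level=1
    D->A: in-degree(A)=0, level(A)=2, enqueue
  process C: level=2
  process A: level=2
All levels: A:2, B:1, C:2, D:1, E:0, F:0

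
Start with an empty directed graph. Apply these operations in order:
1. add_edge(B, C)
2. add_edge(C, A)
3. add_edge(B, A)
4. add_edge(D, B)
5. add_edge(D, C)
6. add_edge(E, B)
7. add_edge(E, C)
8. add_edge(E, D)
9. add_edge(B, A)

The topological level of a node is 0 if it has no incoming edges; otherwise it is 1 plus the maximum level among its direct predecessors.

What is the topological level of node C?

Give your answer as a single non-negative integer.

Answer: 3

Derivation:
Op 1: add_edge(B, C). Edges now: 1
Op 2: add_edge(C, A). Edges now: 2
Op 3: add_edge(B, A). Edges now: 3
Op 4: add_edge(D, B). Edges now: 4
Op 5: add_edge(D, C). Edges now: 5
Op 6: add_edge(E, B). Edges now: 6
Op 7: add_edge(E, C). Edges now: 7
Op 8: add_edge(E, D). Edges now: 8
Op 9: add_edge(B, A) (duplicate, no change). Edges now: 8
Compute levels (Kahn BFS):
  sources (in-degree 0): E
  process E: level=0
    E->B: in-degree(B)=1, level(B)>=1
    E->C: in-degree(C)=2, level(C)>=1
    E->D: in-degree(D)=0, level(D)=1, enqueue
  process D: level=1
    D->B: in-degree(B)=0, level(B)=2, enqueue
    D->C: in-degree(C)=1, level(C)>=2
  process B: level=2
    B->A: in-degree(A)=1, level(A)>=3
    B->C: in-degree(C)=0, level(C)=3, enqueue
  process C: level=3
    C->A: in-degree(A)=0, level(A)=4, enqueue
  process A: level=4
All levels: A:4, B:2, C:3, D:1, E:0
level(C) = 3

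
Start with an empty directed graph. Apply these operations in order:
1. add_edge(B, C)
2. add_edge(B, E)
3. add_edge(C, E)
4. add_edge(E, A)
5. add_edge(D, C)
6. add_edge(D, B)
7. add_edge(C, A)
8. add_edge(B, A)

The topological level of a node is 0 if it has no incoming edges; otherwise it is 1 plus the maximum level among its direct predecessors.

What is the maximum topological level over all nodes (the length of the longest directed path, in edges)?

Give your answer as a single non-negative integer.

Answer: 4

Derivation:
Op 1: add_edge(B, C). Edges now: 1
Op 2: add_edge(B, E). Edges now: 2
Op 3: add_edge(C, E). Edges now: 3
Op 4: add_edge(E, A). Edges now: 4
Op 5: add_edge(D, C). Edges now: 5
Op 6: add_edge(D, B). Edges now: 6
Op 7: add_edge(C, A). Edges now: 7
Op 8: add_edge(B, A). Edges now: 8
Compute levels (Kahn BFS):
  sources (in-degree 0): D
  process D: level=0
    D->B: in-degree(B)=0, level(B)=1, enqueue
    D->C: in-degree(C)=1, level(C)>=1
  process B: level=1
    B->A: in-degree(A)=2, level(A)>=2
    B->C: in-degree(C)=0, level(C)=2, enqueue
    B->E: in-degree(E)=1, level(E)>=2
  process C: level=2
    C->A: in-degree(A)=1, level(A)>=3
    C->E: in-degree(E)=0, level(E)=3, enqueue
  process E: level=3
    E->A: in-degree(A)=0, level(A)=4, enqueue
  process A: level=4
All levels: A:4, B:1, C:2, D:0, E:3
max level = 4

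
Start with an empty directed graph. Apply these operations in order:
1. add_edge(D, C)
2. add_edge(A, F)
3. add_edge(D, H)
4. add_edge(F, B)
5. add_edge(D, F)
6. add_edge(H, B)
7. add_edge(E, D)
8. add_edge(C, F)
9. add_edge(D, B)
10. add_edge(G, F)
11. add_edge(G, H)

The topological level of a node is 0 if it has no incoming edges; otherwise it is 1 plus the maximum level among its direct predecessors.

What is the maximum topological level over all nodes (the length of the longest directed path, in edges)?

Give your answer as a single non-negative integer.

Op 1: add_edge(D, C). Edges now: 1
Op 2: add_edge(A, F). Edges now: 2
Op 3: add_edge(D, H). Edges now: 3
Op 4: add_edge(F, B). Edges now: 4
Op 5: add_edge(D, F). Edges now: 5
Op 6: add_edge(H, B). Edges now: 6
Op 7: add_edge(E, D). Edges now: 7
Op 8: add_edge(C, F). Edges now: 8
Op 9: add_edge(D, B). Edges now: 9
Op 10: add_edge(G, F). Edges now: 10
Op 11: add_edge(G, H). Edges now: 11
Compute levels (Kahn BFS):
  sources (in-degree 0): A, E, G
  process A: level=0
    A->F: in-degree(F)=3, level(F)>=1
  process E: level=0
    E->D: in-degree(D)=0, level(D)=1, enqueue
  process G: level=0
    G->F: in-degree(F)=2, level(F)>=1
    G->H: in-degree(H)=1, level(H)>=1
  process D: level=1
    D->B: in-degree(B)=2, level(B)>=2
    D->C: in-degree(C)=0, level(C)=2, enqueue
    D->F: in-degree(F)=1, level(F)>=2
    D->H: in-degree(H)=0, level(H)=2, enqueue
  process C: level=2
    C->F: in-degree(F)=0, level(F)=3, enqueue
  process H: level=2
    H->B: in-degree(B)=1, level(B)>=3
  process F: level=3
    F->B: in-degree(B)=0, level(B)=4, enqueue
  process B: level=4
All levels: A:0, B:4, C:2, D:1, E:0, F:3, G:0, H:2
max level = 4

Answer: 4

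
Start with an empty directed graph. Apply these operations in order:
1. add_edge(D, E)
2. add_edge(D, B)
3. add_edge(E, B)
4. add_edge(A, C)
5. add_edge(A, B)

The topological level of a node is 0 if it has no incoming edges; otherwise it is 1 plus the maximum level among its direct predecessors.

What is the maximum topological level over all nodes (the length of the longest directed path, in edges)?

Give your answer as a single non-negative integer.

Op 1: add_edge(D, E). Edges now: 1
Op 2: add_edge(D, B). Edges now: 2
Op 3: add_edge(E, B). Edges now: 3
Op 4: add_edge(A, C). Edges now: 4
Op 5: add_edge(A, B). Edges now: 5
Compute levels (Kahn BFS):
  sources (in-degree 0): A, D
  process A: level=0
    A->B: in-degree(B)=2, level(B)>=1
    A->C: in-degree(C)=0, level(C)=1, enqueue
  process D: level=0
    D->B: in-degree(B)=1, level(B)>=1
    D->E: in-degree(E)=0, level(E)=1, enqueue
  process C: level=1
  process E: level=1
    E->B: in-degree(B)=0, level(B)=2, enqueue
  process B: level=2
All levels: A:0, B:2, C:1, D:0, E:1
max level = 2

Answer: 2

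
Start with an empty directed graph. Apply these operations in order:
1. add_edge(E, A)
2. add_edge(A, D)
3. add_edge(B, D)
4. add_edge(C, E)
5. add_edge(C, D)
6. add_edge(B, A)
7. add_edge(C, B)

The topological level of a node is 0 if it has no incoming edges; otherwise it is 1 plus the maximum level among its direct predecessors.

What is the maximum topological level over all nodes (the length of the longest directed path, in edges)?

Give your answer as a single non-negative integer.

Op 1: add_edge(E, A). Edges now: 1
Op 2: add_edge(A, D). Edges now: 2
Op 3: add_edge(B, D). Edges now: 3
Op 4: add_edge(C, E). Edges now: 4
Op 5: add_edge(C, D). Edges now: 5
Op 6: add_edge(B, A). Edges now: 6
Op 7: add_edge(C, B). Edges now: 7
Compute levels (Kahn BFS):
  sources (in-degree 0): C
  process C: level=0
    C->B: in-degree(B)=0, level(B)=1, enqueue
    C->D: in-degree(D)=2, level(D)>=1
    C->E: in-degree(E)=0, level(E)=1, enqueue
  process B: level=1
    B->A: in-degree(A)=1, level(A)>=2
    B->D: in-degree(D)=1, level(D)>=2
  process E: level=1
    E->A: in-degree(A)=0, level(A)=2, enqueue
  process A: level=2
    A->D: in-degree(D)=0, level(D)=3, enqueue
  process D: level=3
All levels: A:2, B:1, C:0, D:3, E:1
max level = 3

Answer: 3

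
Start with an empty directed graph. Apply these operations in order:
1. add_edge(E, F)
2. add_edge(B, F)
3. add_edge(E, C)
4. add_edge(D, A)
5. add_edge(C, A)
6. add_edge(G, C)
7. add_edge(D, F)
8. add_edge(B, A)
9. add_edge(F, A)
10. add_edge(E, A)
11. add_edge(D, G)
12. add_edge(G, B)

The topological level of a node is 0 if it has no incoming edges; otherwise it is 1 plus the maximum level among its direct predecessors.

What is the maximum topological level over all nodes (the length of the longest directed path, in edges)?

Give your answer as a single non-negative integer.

Answer: 4

Derivation:
Op 1: add_edge(E, F). Edges now: 1
Op 2: add_edge(B, F). Edges now: 2
Op 3: add_edge(E, C). Edges now: 3
Op 4: add_edge(D, A). Edges now: 4
Op 5: add_edge(C, A). Edges now: 5
Op 6: add_edge(G, C). Edges now: 6
Op 7: add_edge(D, F). Edges now: 7
Op 8: add_edge(B, A). Edges now: 8
Op 9: add_edge(F, A). Edges now: 9
Op 10: add_edge(E, A). Edges now: 10
Op 11: add_edge(D, G). Edges now: 11
Op 12: add_edge(G, B). Edges now: 12
Compute levels (Kahn BFS):
  sources (in-degree 0): D, E
  process D: level=0
    D->A: in-degree(A)=4, level(A)>=1
    D->F: in-degree(F)=2, level(F)>=1
    D->G: in-degree(G)=0, level(G)=1, enqueue
  process E: level=0
    E->A: in-degree(A)=3, level(A)>=1
    E->C: in-degree(C)=1, level(C)>=1
    E->F: in-degree(F)=1, level(F)>=1
  process G: level=1
    G->B: in-degree(B)=0, level(B)=2, enqueue
    G->C: in-degree(C)=0, level(C)=2, enqueue
  process B: level=2
    B->A: in-degree(A)=2, level(A)>=3
    B->F: in-degree(F)=0, level(F)=3, enqueue
  process C: level=2
    C->A: in-degree(A)=1, level(A)>=3
  process F: level=3
    F->A: in-degree(A)=0, level(A)=4, enqueue
  process A: level=4
All levels: A:4, B:2, C:2, D:0, E:0, F:3, G:1
max level = 4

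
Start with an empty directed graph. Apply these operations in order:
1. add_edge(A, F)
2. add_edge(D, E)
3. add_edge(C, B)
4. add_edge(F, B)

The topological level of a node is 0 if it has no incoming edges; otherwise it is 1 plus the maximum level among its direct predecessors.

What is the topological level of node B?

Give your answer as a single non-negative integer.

Answer: 2

Derivation:
Op 1: add_edge(A, F). Edges now: 1
Op 2: add_edge(D, E). Edges now: 2
Op 3: add_edge(C, B). Edges now: 3
Op 4: add_edge(F, B). Edges now: 4
Compute levels (Kahn BFS):
  sources (in-degree 0): A, C, D
  process A: level=0
    A->F: in-degree(F)=0, level(F)=1, enqueue
  process C: level=0
    C->B: in-degree(B)=1, level(B)>=1
  process D: level=0
    D->E: in-degree(E)=0, level(E)=1, enqueue
  process F: level=1
    F->B: in-degree(B)=0, level(B)=2, enqueue
  process E: level=1
  process B: level=2
All levels: A:0, B:2, C:0, D:0, E:1, F:1
level(B) = 2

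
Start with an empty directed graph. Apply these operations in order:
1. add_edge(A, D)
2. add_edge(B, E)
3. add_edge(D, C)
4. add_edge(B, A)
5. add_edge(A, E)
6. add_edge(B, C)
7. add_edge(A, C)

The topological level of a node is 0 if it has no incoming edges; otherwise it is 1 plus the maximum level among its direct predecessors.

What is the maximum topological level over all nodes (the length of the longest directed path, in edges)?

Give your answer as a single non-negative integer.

Op 1: add_edge(A, D). Edges now: 1
Op 2: add_edge(B, E). Edges now: 2
Op 3: add_edge(D, C). Edges now: 3
Op 4: add_edge(B, A). Edges now: 4
Op 5: add_edge(A, E). Edges now: 5
Op 6: add_edge(B, C). Edges now: 6
Op 7: add_edge(A, C). Edges now: 7
Compute levels (Kahn BFS):
  sources (in-degree 0): B
  process B: level=0
    B->A: in-degree(A)=0, level(A)=1, enqueue
    B->C: in-degree(C)=2, level(C)>=1
    B->E: in-degree(E)=1, level(E)>=1
  process A: level=1
    A->C: in-degree(C)=1, level(C)>=2
    A->D: in-degree(D)=0, level(D)=2, enqueue
    A->E: in-degree(E)=0, level(E)=2, enqueue
  process D: level=2
    D->C: in-degree(C)=0, level(C)=3, enqueue
  process E: level=2
  process C: level=3
All levels: A:1, B:0, C:3, D:2, E:2
max level = 3

Answer: 3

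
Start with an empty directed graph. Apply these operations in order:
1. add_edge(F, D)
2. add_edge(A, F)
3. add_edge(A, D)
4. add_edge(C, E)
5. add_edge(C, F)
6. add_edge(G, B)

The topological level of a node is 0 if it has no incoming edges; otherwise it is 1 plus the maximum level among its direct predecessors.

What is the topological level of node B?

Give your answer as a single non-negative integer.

Op 1: add_edge(F, D). Edges now: 1
Op 2: add_edge(A, F). Edges now: 2
Op 3: add_edge(A, D). Edges now: 3
Op 4: add_edge(C, E). Edges now: 4
Op 5: add_edge(C, F). Edges now: 5
Op 6: add_edge(G, B). Edges now: 6
Compute levels (Kahn BFS):
  sources (in-degree 0): A, C, G
  process A: level=0
    A->D: in-degree(D)=1, level(D)>=1
    A->F: in-degree(F)=1, level(F)>=1
  process C: level=0
    C->E: in-degree(E)=0, level(E)=1, enqueue
    C->F: in-degree(F)=0, level(F)=1, enqueue
  process G: level=0
    G->B: in-degree(B)=0, level(B)=1, enqueue
  process E: level=1
  process F: level=1
    F->D: in-degree(D)=0, level(D)=2, enqueue
  process B: level=1
  process D: level=2
All levels: A:0, B:1, C:0, D:2, E:1, F:1, G:0
level(B) = 1

Answer: 1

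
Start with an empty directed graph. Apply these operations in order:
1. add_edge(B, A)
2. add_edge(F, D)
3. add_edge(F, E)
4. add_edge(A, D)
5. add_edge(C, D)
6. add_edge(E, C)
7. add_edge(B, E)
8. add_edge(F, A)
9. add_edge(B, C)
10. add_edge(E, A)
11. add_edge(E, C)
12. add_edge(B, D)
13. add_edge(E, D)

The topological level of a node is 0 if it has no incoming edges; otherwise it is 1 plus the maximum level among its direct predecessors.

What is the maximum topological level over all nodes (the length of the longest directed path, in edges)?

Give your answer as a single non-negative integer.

Answer: 3

Derivation:
Op 1: add_edge(B, A). Edges now: 1
Op 2: add_edge(F, D). Edges now: 2
Op 3: add_edge(F, E). Edges now: 3
Op 4: add_edge(A, D). Edges now: 4
Op 5: add_edge(C, D). Edges now: 5
Op 6: add_edge(E, C). Edges now: 6
Op 7: add_edge(B, E). Edges now: 7
Op 8: add_edge(F, A). Edges now: 8
Op 9: add_edge(B, C). Edges now: 9
Op 10: add_edge(E, A). Edges now: 10
Op 11: add_edge(E, C) (duplicate, no change). Edges now: 10
Op 12: add_edge(B, D). Edges now: 11
Op 13: add_edge(E, D). Edges now: 12
Compute levels (Kahn BFS):
  sources (in-degree 0): B, F
  process B: level=0
    B->A: in-degree(A)=2, level(A)>=1
    B->C: in-degree(C)=1, level(C)>=1
    B->D: in-degree(D)=4, level(D)>=1
    B->E: in-degree(E)=1, level(E)>=1
  process F: level=0
    F->A: in-degree(A)=1, level(A)>=1
    F->D: in-degree(D)=3, level(D)>=1
    F->E: in-degree(E)=0, level(E)=1, enqueue
  process E: level=1
    E->A: in-degree(A)=0, level(A)=2, enqueue
    E->C: in-degree(C)=0, level(C)=2, enqueue
    E->D: in-degree(D)=2, level(D)>=2
  process A: level=2
    A->D: in-degree(D)=1, level(D)>=3
  process C: level=2
    C->D: in-degree(D)=0, level(D)=3, enqueue
  process D: level=3
All levels: A:2, B:0, C:2, D:3, E:1, F:0
max level = 3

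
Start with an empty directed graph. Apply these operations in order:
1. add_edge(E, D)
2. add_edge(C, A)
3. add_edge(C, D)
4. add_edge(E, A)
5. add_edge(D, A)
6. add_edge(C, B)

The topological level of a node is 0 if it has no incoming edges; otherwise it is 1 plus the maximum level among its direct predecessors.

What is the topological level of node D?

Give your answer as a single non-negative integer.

Answer: 1

Derivation:
Op 1: add_edge(E, D). Edges now: 1
Op 2: add_edge(C, A). Edges now: 2
Op 3: add_edge(C, D). Edges now: 3
Op 4: add_edge(E, A). Edges now: 4
Op 5: add_edge(D, A). Edges now: 5
Op 6: add_edge(C, B). Edges now: 6
Compute levels (Kahn BFS):
  sources (in-degree 0): C, E
  process C: level=0
    C->A: in-degree(A)=2, level(A)>=1
    C->B: in-degree(B)=0, level(B)=1, enqueue
    C->D: in-degree(D)=1, level(D)>=1
  process E: level=0
    E->A: in-degree(A)=1, level(A)>=1
    E->D: in-degree(D)=0, level(D)=1, enqueue
  process B: level=1
  process D: level=1
    D->A: in-degree(A)=0, level(A)=2, enqueue
  process A: level=2
All levels: A:2, B:1, C:0, D:1, E:0
level(D) = 1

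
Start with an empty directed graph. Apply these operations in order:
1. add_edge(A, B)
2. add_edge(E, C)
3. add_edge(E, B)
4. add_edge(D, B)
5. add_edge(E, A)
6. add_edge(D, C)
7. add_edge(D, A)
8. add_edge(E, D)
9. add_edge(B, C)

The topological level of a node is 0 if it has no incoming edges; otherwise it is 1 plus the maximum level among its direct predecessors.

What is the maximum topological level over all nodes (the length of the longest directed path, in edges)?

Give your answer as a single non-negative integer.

Answer: 4

Derivation:
Op 1: add_edge(A, B). Edges now: 1
Op 2: add_edge(E, C). Edges now: 2
Op 3: add_edge(E, B). Edges now: 3
Op 4: add_edge(D, B). Edges now: 4
Op 5: add_edge(E, A). Edges now: 5
Op 6: add_edge(D, C). Edges now: 6
Op 7: add_edge(D, A). Edges now: 7
Op 8: add_edge(E, D). Edges now: 8
Op 9: add_edge(B, C). Edges now: 9
Compute levels (Kahn BFS):
  sources (in-degree 0): E
  process E: level=0
    E->A: in-degree(A)=1, level(A)>=1
    E->B: in-degree(B)=2, level(B)>=1
    E->C: in-degree(C)=2, level(C)>=1
    E->D: in-degree(D)=0, level(D)=1, enqueue
  process D: level=1
    D->A: in-degree(A)=0, level(A)=2, enqueue
    D->B: in-degree(B)=1, level(B)>=2
    D->C: in-degree(C)=1, level(C)>=2
  process A: level=2
    A->B: in-degree(B)=0, level(B)=3, enqueue
  process B: level=3
    B->C: in-degree(C)=0, level(C)=4, enqueue
  process C: level=4
All levels: A:2, B:3, C:4, D:1, E:0
max level = 4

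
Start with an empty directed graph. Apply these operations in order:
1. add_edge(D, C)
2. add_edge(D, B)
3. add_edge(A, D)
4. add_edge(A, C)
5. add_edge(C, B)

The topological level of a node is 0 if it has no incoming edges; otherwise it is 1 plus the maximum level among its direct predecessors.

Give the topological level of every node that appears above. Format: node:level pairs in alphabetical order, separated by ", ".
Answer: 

Op 1: add_edge(D, C). Edges now: 1
Op 2: add_edge(D, B). Edges now: 2
Op 3: add_edge(A, D). Edges now: 3
Op 4: add_edge(A, C). Edges now: 4
Op 5: add_edge(C, B). Edges now: 5
Compute levels (Kahn BFS):
  sources (in-degree 0): A
  process A: level=0
    A->C: in-degree(C)=1, level(C)>=1
    A->D: in-degree(D)=0, level(D)=1, enqueue
  process D: level=1
    D->B: in-degree(B)=1, level(B)>=2
    D->C: in-degree(C)=0, level(C)=2, enqueue
  process C: level=2
    C->B: in-degree(B)=0, level(B)=3, enqueue
  process B: level=3
All levels: A:0, B:3, C:2, D:1

Answer: A:0, B:3, C:2, D:1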